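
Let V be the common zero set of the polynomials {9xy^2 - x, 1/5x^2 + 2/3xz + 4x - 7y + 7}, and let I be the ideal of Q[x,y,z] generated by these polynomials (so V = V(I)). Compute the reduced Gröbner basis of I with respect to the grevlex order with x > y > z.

G = {xy^2 - 1/9x, y^3 - y^2 - 1/9y + 1/9, x^2 + 10/3xz + 20x - 35y + 35}

f_1 = 9xy^2 - x, LT = xy^2.
f_2 = 1/5x^2 + 2/3xz + 4x - 7y + 7, LT = x^2.

S(f_1,f_2): lcm = x^2y^2. S = -10/3xy^2z - 20xy^2 + 35y^3 - 1/9x^2 - 35y^2.
  leading term xy^2z: subtract (-10/27z)·f_1 from -10/3xy^2z - 20xy^2 + 35y^3 - 1/9x^2 - 35y^2 → -20xy^2 + 35y^3 - 1/9x^2 - 35y^2 - 10/27xz
  leading term xy^2: subtract (-20/9)·f_1 from -20xy^2 + 35y^3 - 1/9x^2 - 35y^2 - 10/27xz → 35y^3 - 1/9x^2 - 35y^2 - 10/27xz - 20/9x
  leading term y^3: no divisor's leading term divides it; move 35y^3 to the remainder.
  leading term x^2: subtract (-5/9)·f_2 from -1/9x^2 - 35y^2 - 10/27xz - 20/9x → -35y^2 - 35/9y + 35/9
  leading term y^2: no divisor's leading term divides it; move -35y^2 to the remainder.
  leading term y: no divisor's leading term divides it; move -35/9y to the remainder.
  leading term 1: no divisor's leading term divides it; move 35/9 to the remainder.
  remainder 35y^3 - 35y^2 - 35/9y + 35/9 ≠ 0; add g_3 = 35y^3 - 35y^2 - 35/9y + 35/9 to the basis.

S(f_1,g_3): lcm = xy^3. S = xy^2 - 1/9x.
  leading term xy^2: subtract (1/9)·f_1 from xy^2 - 1/9x → 0
  remainder 0.

S(f_2,g_3): leading monomials are coprime, so the S-polynomial reduces to 0 (Buchberger's first criterion).
Every S-polynomial of the final basis reduces to 0, so we have a Gröbner basis.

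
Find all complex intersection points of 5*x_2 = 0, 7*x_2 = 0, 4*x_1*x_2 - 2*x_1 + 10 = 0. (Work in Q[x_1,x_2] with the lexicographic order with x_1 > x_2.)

Compute a lex Gröbner basis by Buchberger's algorithm.
f_1 = 5*x_2, LT = x_2.
f_2 = 7*x_2, LT = x_2.
f_3 = 4*x_1*x_2 - 2*x_1 + 10, LT = x_1*x_2.

S(f_1,f_3): lcm = x_1*x_2. S = 1/2*x_1 - 5/2.
  leading term x_1: no divisor's leading term divides it; move 1/2*x_1 to the remainder.
  leading term 1: no divisor's leading term divides it; move -5/2 to the remainder.
  remainder 1/2*x_1 - 5/2 ≠ 0; add h_4 = 1/2*x_1 - 5/2 to the basis.

The other S-polynomials (S(f_1,f_2), S(f_2,f_3), S(f_1,h_4), S(f_2,h_4), S(f_3,h_4)) all reduce to 0 modulo the current basis, so we have a Gröbner basis.
Inter-reduce: drop elements whose leading term is divisible by another's, tail-reduce, and make monic.
Reduced Gröbner basis: {x_1 - 5, x_2}.

A lex Gröbner basis eliminates variables successively. Here x_2 depends only on x_2, with roots {0}; lifting each root through the earlier basis elements recovers the full solutions.
  x_2 = 0: the earlier basis element becomes x_1 - 5 = 0, giving x_1 = 5 — point (5, 0).

{(5, 0)}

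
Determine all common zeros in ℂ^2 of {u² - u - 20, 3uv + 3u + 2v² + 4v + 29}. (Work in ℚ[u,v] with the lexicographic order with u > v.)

Compute a lex Gröbner basis by Buchberger's algorithm.
f_1 = u² - u - 20, LT = u².
f_2 = 3uv + 3u + 2v² + 4v + 29, LT = uv.

S(f_1,f_2): lcm = u²v. S = -u² - ⅔uv² - 7/3uv - 29/3u - 20v.
  leading term u²: subtract (-1)·f_1 from -u² - ⅔uv² - 7/3uv - 29/3u - 20v → -⅔uv² - 7/3uv - 32/3u - 20v - 20
  leading term uv²: subtract (-2/9v)·f_2 from -⅔uv² - 7/3uv - 32/3u - 20v - 20 → -5/3uv - 32/3u + 4/9v³ + 8/9v² - 122/9v - 20
  leading term uv: subtract (-5/9)·f_2 from -5/3uv - 32/3u + 4/9v³ + 8/9v² - 122/9v - 20 → -9u + 4/9v³ + 2v² - 34/3v - 35/9
  leading term u: no divisor's leading term divides it; move -9u to the remainder.
  leading term v³: no divisor's leading term divides it; move 4/9v³ to the remainder.
  leading term v²: no divisor's leading term divides it; move 2v² to the remainder.
  leading term v: no divisor's leading term divides it; move -34/3v to the remainder.
  leading term 1: no divisor's leading term divides it; move -35/9 to the remainder.
  remainder -9u + 4/9v³ + 2v² - 34/3v - 35/9 ≠ 0; add h_3 = -9u + 4/9v³ + 2v² - 34/3v - 35/9 to the basis.

S(f_1,h_3): lcm = u². S = 4/81uv³ + 2/9uv² - 34/27uv - 116/81u - 20.
  leading term uv³: subtract (4/243v²)·f_2 from 4/81uv³ + 2/9uv² - 34/27uv - 116/81u - 20 → 14/81uv² - 34/27uv - 116/81u - 8/243v⁴ - 16/243v³ - 116/243v² - 20
  leading term uv²: subtract (14/243v)·f_2 from 14/81uv² - 34/27uv - 116/81u - 8/243v⁴ - 16/243v³ - 116/243v² - 20 → -116/81uv - 116/81u - 8/243v⁴ - 44/243v³ - 172/243v² - 406/243v - 20
  leading term uv: subtract (-116/243)·f_2 from -116/81uv - 116/81u - 8/243v⁴ - 44/243v³ - 172/243v² - 406/243v - 20 → -8/243v⁴ - 44/243v³ + 20/81v² + 58/243v - 1496/243
  leading term v⁴: no divisor's leading term divides it; move -8/243v⁴ to the remainder.
  leading term v³: no divisor's leading term divides it; move -44/243v³ to the remainder.
  leading term v²: no divisor's leading term divides it; move 20/81v² to the remainder.
  leading term v: no divisor's leading term divides it; move 58/243v to the remainder.
  leading term 1: no divisor's leading term divides it; move -1496/243 to the remainder.
  remainder -8/243v⁴ - 44/243v³ + 20/81v² + 58/243v - 1496/243 ≠ 0; add h_4 = -8/243v⁴ - 44/243v³ + 20/81v² + 58/243v - 1496/243 to the basis.

The other S-polynomials (S(f_2,h_3), S(f_1,h_4), S(f_2,h_4), S(h_3,h_4)) all reduce to 0 modulo the current basis, so we have a Gröbner basis.
Inter-reduce: drop elements whose leading term is divisible by another's, tail-reduce, and make monic.
Reduced Gröbner basis: {u - 4/81v³ - 2/9v² + 34/27v + 35/81, v⁴ + 11/2v³ - 15/2v² - 29/4v + 187}.

Since the basis is lex-ordered, v⁴ + 11/2v³ - 15/2v² - 29/4v + 187 is univariate in v. Its roots are {-11/2, -4, 2 - 3*sqrt(2)*I/2, 2 + 3*sqrt(2)*I/2}. Back-substituting each root into the other basis elements fixes the other coordinates.
  v = -11/2: the earlier basis element becomes u - 5 = 0, giving u = 5 — point (5, -11/2).
  v = -4: the earlier basis element becomes u - 5 = 0, giving u = 5 — point (5, -4).
  v = 2 - 3*sqrt(2)*I/2: the earlier basis element becomes u + 4 = 0, giving u = -4 — point (-4, 2 - 3*sqrt(2)*I/2).
  v = 2 + 3*sqrt(2)*I/2: the earlier basis element becomes u + 4 = 0, giving u = -4 — point (-4, 2 + 3*sqrt(2)*I/2).
Each listed point satisfies every original equation (direct substitution).

{(5, -11/2), (5, -4), (-4, 2 - 3*sqrt(2)*I/2), (-4, 2 + 3*sqrt(2)*I/2)}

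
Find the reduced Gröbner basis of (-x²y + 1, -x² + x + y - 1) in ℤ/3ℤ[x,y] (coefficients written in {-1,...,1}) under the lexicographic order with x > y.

f_1 = -x²y + 1, LT = x²y.
f_2 = -x² + x + y - 1, LT = x².

S(f_1,f_2): lcm = x²y. S = xy + y² - y - 1.
  leading term xy: no divisor's leading term divides it; move xy to the remainder.
  leading term y²: no divisor's leading term divides it; move y² to the remainder.
  leading term y: no divisor's leading term divides it; move -y to the remainder.
  leading term 1: no divisor's leading term divides it; move -1 to the remainder.
  remainder xy + y² - y - 1 ≠ 0; add g_3 = xy + y² - y - 1 to the basis.

S(f_1,g_3): lcm = x²y. S = -xy² + xy + x - 1.
  leading term xy²: subtract (-y)·g_3 from -xy² + xy + x - 1 → xy + x + y³ - y² - y - 1
  leading term xy: subtract (1)·g_3 from xy + x + y³ - y² - y - 1 → x + y³ + y²
  leading term x: no divisor's leading term divides it; move x to the remainder.
  leading term y³: no divisor's leading term divides it; move y³ to the remainder.
  leading term y²: no divisor's leading term divides it; move y² to the remainder.
  remainder x + y³ + y² ≠ 0; add g_4 = x + y³ + y² to the basis.

S(f_1,g_4): lcm = x²y. S = -xy⁴ - xy³ - 1.
  leading term xy⁴: subtract (-y³)·g_3 from -xy⁴ - xy³ - 1 → -xy³ + y⁵ - y⁴ - y³ - 1
  leading term xy³: subtract (-y²)·g_3 from -xy³ + y⁵ - y⁴ - y³ - 1 → y⁵ + y³ - y² - 1
  leading term y⁵: no divisor's leading term divides it; move y⁵ to the remainder.
  leading term y³: no divisor's leading term divides it; move y³ to the remainder.
  leading term y²: no divisor's leading term divides it; move -y² to the remainder.
  leading term 1: no divisor's leading term divides it; move -1 to the remainder.
  remainder y⁵ + y³ - y² - 1 ≠ 0; add g_5 = y⁵ + y³ - y² - 1 to the basis.

S(f_2,g_4): lcm = x². S = -xy³ - xy² - x - y + 1.
  leading term xy³: subtract (-y²)·g_3 from -xy³ - xy² - x - y + 1 → -xy² - x + y⁴ - y³ - y² - y + 1
  leading term xy²: subtract (-y)·g_3 from -xy² - x + y⁴ - y³ - y² - y + 1 → -x + y⁴ + y² + y + 1
  leading term x: subtract (-1)·g_4 from -x + y⁴ + y² + y + 1 → y⁴ + y³ - y² + y + 1
  leading term y⁴: no divisor's leading term divides it; move y⁴ to the remainder.
  leading term y³: no divisor's leading term divides it; move y³ to the remainder.
  leading term y²: no divisor's leading term divides it; move -y² to the remainder.
  leading term y: no divisor's leading term divides it; move y to the remainder.
  leading term 1: no divisor's leading term divides it; move 1 to the remainder.
  remainder y⁴ + y³ - y² + y + 1 ≠ 0; add g_6 = y⁴ + y³ - y² + y + 1 to the basis.

The other S-polynomials (S(f_2,g_3), S(g_3,g_4), S(f_1,g_5), S(f_2,g_5), S(g_3,g_5), S(g_4,g_5), S(f_1,g_6), S(f_2,g_6), S(g_3,g_6), S(g_4,g_6), S(g_5,g_6)) all reduce to 0 modulo the current basis, so we have a Gröbner basis.
Inter-reduce: drop elements whose leading term is divisible by another's, tail-reduce, and make monic.

G = {x + y³ + y², y⁴ + y³ - y² + y + 1}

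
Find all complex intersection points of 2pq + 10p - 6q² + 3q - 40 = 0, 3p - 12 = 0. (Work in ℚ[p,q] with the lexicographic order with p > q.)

Compute a lex Gröbner basis by Buchberger's algorithm.
f_1 = 2pq + 10p - 6q² + 3q - 40, LT = pq.
f_2 = 3p - 12, LT = p.

S(f_1,f_2): lcm = pq. S = 5p - 3q² + 11/2q - 20.
  leading term p: subtract (5/3)·f_2 from 5p - 3q² + 11/2q - 20 → -3q² + 11/2q
  leading term q²: no divisor's leading term divides it; move -3q² to the remainder.
  leading term q: no divisor's leading term divides it; move 11/2q to the remainder.
  remainder -3q² + 11/2q ≠ 0; add h_3 = -3q² + 11/2q to the basis.

The other S-polynomials (S(f_1,h_3), S(f_2,h_3)) all reduce to 0 modulo the current basis, so we have a Gröbner basis.
Inter-reduce: drop elements whose leading term is divisible by another's, tail-reduce, and make monic.
Reduced Gröbner basis: {p - 4, q² - 11/6q}.

A lex Gröbner basis eliminates variables successively. Here q² - 11/6q depends only on q, with roots {0, 11/6}; lifting each root through the earlier basis elements recovers the full solutions.
  q = 0: the earlier basis element becomes p - 4 = 0, giving p = 4 — point (4, 0).
  q = 11/6: the earlier basis element becomes p - 4 = 0, giving p = 4 — point (4, 11/6).
Check: every point annihilates each of the original generators.

{(4, 0), (4, 11/6)}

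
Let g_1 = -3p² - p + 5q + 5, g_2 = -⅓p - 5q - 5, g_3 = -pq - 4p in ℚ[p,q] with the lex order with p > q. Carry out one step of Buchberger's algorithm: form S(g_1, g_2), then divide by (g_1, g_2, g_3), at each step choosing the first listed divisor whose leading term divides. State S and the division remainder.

lcm(LM(g_1), LM(g_2)) = p².
S = (lcm/LT(g_1))·g_1 − (lcm/LT(g_2))·g_2 = -15pq - 44/3p - 5/3q - 5/3.
Reduce S modulo (g_1, g_2, g_3) in that order:
  leading term pq: subtract (45q)·g_2 from -15pq - 44/3p - 5/3q - 5/3 → -44/3p + 225q² + 670/3q - 5/3
  leading term p: subtract (44)·g_2 from -44/3p + 225q² + 670/3q - 5/3 → 225q² + 1330/3q + 655/3
  leading term q²: no divisor's leading term divides it; move 225q² to the remainder.
  leading term q: no divisor's leading term divides it; move 1330/3q to the remainder.
  leading term 1: no divisor's leading term divides it; move 655/3 to the remainder.
The remainder 225q² + 1330/3q + 655/3 is nonzero, so it would be added as the next basis element.

S(g_1, g_2) = -15pq - 44/3p - 5/3q - 5/3; remainder on division = 225q² + 1330/3q + 655/3.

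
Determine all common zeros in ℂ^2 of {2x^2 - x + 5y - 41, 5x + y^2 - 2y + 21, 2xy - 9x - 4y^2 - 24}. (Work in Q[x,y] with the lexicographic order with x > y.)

{(-4, 1)}

Compute a lex Gröbner basis by Buchberger's algorithm.
f_1 = 2x^2 - x + 5y - 41, LT = x^2.
f_2 = 5x + y^2 - 2y + 21, LT = x.
f_3 = 2xy - 9x - 4y^2 - 24, LT = xy.

S(f_1,f_2): lcm = x^2. S = -1/5xy^2 + 2/5xy - 47/10x + 5/2y - 41/2.
  leading term xy^2: subtract (-1/25y^2)·f_2 from -1/5xy^2 + 2/5xy - 47/10x + 5/2y - 41/2 → 2/5xy - 47/10x + 1/25y^4 - 2/25y^3 + 21/25y^2 + 5/2y - 41/2
  leading term xy: subtract (2/25y)·f_2 from 2/5xy - 47/10x + 1/25y^4 - 2/25y^3 + 21/25y^2 + 5/2y - 41/2 → -47/10x + 1/25y^4 - 4/25y^3 + y^2 + 41/50y - 41/2
  leading term x: subtract (-47/50)·f_2 from -47/10x + 1/25y^4 - 4/25y^3 + y^2 + 41/50y - 41/2 → 1/25y^4 - 4/25y^3 + 97/50y^2 - 53/50y - 19/25
  leading term y^4: no divisor's leading term divides it; move 1/25y^4 to the remainder.
  leading term y^3: no divisor's leading term divides it; move -4/25y^3 to the remainder.
  leading term y^2: no divisor's leading term divides it; move 97/50y^2 to the remainder.
  leading term y: no divisor's leading term divides it; move -53/50y to the remainder.
  leading term 1: no divisor's leading term divides it; move -19/25 to the remainder.
  remainder 1/25y^4 - 4/25y^3 + 97/50y^2 - 53/50y - 19/25 ≠ 0; add h_4 = 1/25y^4 - 4/25y^3 + 97/50y^2 - 53/50y - 19/25 to the basis.

S(f_1,f_3): lcm = x^2y. S = 9/2x^2 + 2xy^2 - 1/2xy + 12x + 5/2y^2 - 41/2y.
  leading term x^2: subtract (9/4)·f_1 from 9/2x^2 + 2xy^2 - 1/2xy + 12x + 5/2y^2 - 41/2y → 2xy^2 - 1/2xy + 57/4x + 5/2y^2 - 127/4y + 369/4
  leading term xy^2: subtract (2/5y^2)·f_2 from 2xy^2 - 1/2xy + 57/4x + 5/2y^2 - 127/4y + 369/4 → -1/2xy + 57/4x - 2/5y^4 + 4/5y^3 - 59/10y^2 - 127/4y + 369/4
  leading term xy: subtract (-1/10y)·f_2 from -1/2xy + 57/4x - 2/5y^4 + 4/5y^3 - 59/10y^2 - 127/4y + 369/4 → 57/4x - 2/5y^4 + 9/10y^3 - 61/10y^2 - 593/20y + 369/4
  leading term x: subtract (57/20)·f_2 from 57/4x - 2/5y^4 + 9/10y^3 - 61/10y^2 - 593/20y + 369/4 → -2/5y^4 + 9/10y^3 - 179/20y^2 - 479/20y + 162/5
  leading term y^4: subtract (-10)·h_4 from -2/5y^4 + 9/10y^3 - 179/20y^2 - 479/20y + 162/5 → -7/10y^3 + 209/20y^2 - 691/20y + 124/5
  leading term y^3: no divisor's leading term divides it; move -7/10y^3 to the remainder.
  leading term y^2: no divisor's leading term divides it; move 209/20y^2 to the remainder.
  leading term y: no divisor's leading term divides it; move -691/20y to the remainder.
  leading term 1: no divisor's leading term divides it; move 124/5 to the remainder.
  remainder -7/10y^3 + 209/20y^2 - 691/20y + 124/5 ≠ 0; add h_5 = -7/10y^3 + 209/20y^2 - 691/20y + 124/5 to the basis.

S(f_2,f_3): lcm = xy. S = 9/2x + 1/5y^3 + 8/5y^2 + 21/5y + 12.
  leading term x: subtract (9/10)·f_2 from 9/2x + 1/5y^3 + 8/5y^2 + 21/5y + 12 → 1/5y^3 + 7/10y^2 + 6y - 69/10
  leading term y^3: subtract (-2/7)·h_5 from 1/5y^3 + 7/10y^2 + 6y - 69/10 → 129/35y^2 - 271/70y + 13/70
  leading term y^2: no divisor's leading term divides it; move 129/35y^2 to the remainder.
  leading term y: no divisor's leading term divides it; move -271/70y to the remainder.
  leading term 1: no divisor's leading term divides it; move 13/70 to the remainder.
  remainder 129/35y^2 - 271/70y + 13/70 ≠ 0; add h_6 = 129/35y^2 - 271/70y + 13/70 to the basis.

S(f_3,h_4): lcm = xy^4. S = -1/2xy^3 - 97/2xy^2 + 53/2xy + 19x - 2y^5 - 12y^3.
  leading term xy^3: subtract (-1/10y^3)·f_2 from -1/2xy^3 - 97/2xy^2 + 53/2xy + 19x - 2y^5 - 12y^3 → -97/2xy^2 + 53/2xy + 19x - 19/10y^5 - 1/5y^4 - 99/10y^3
  leading term xy^2: subtract (-97/10y^2)·f_2 from -97/2xy^2 + 53/2xy + 19x - 19/10y^5 - 1/5y^4 - 99/10y^3 → 53/2xy + 19x - 19/10y^5 + 19/2y^4 - 293/10y^3 + 2037/10y^2
  leading term xy: subtract (53/10y)·f_2 from 53/2xy + 19x - 19/10y^5 + 19/2y^4 - 293/10y^3 + 2037/10y^2 → 19x - 19/10y^5 + 19/2y^4 - 173/5y^3 + 2143/10y^2 - 1113/10y
  leading term x: subtract (19/5)·f_2 from 19x - 19/10y^5 + 19/2y^4 - 173/5y^3 + 2143/10y^2 - 1113/10y → -19/10y^5 + 19/2y^4 - 173/5y^3 + 421/2y^2 - 1037/10y - 399/5
  leading term y^5: subtract (-95/2y)·h_4 from -19/10y^5 + 19/2y^4 - 173/5y^3 + 421/2y^2 - 1037/10y - 399/5 → 19/10y^4 + 1151/20y^3 + 3203/20y^2 - 699/5y - 399/5
  leading term y^4: subtract (95/2)·h_4 from 19/10y^4 + 1151/20y^3 + 3203/20y^2 - 699/5y - 399/5 → 1303/20y^3 + 68y^2 - 1789/20y - 437/10
  leading term y^3: subtract (-1303/14)·h_5 from 1303/20y^3 + 68y^2 - 1789/20y - 437/10 → 291367/280y^2 - 925419/280y + 158513/70
  leading term y^2: subtract (291367/1032)·h_6 from 291367/280y^2 - 925419/280y + 158513/70 → -4565647/2064y + 4565647/2064
  leading term y: no divisor's leading term divides it; move -4565647/2064y to the remainder.
  leading term 1: no divisor's leading term divides it; move 4565647/2064 to the remainder.
  remainder -4565647/2064y + 4565647/2064 ≠ 0; add h_7 = -4565647/2064y + 4565647/2064 to the basis.

The other S-polynomials (S(f_1,h_4), S(f_2,h_4), S(f_1,h_5), S(f_2,h_5), S(f_3,h_5), S(h_4,h_5), S(f_1,h_6), S(f_2,h_6), S(f_3,h_6), S(h_4,h_6), S(h_5,h_6), S(f_1,h_7), S(f_2,h_7), S(f_3,h_7), S(h_4,h_7), S(h_5,h_7), S(h_6,h_7)) all reduce to 0 modulo the current basis, so we have a Gröbner basis.
Inter-reduce: drop elements whose leading term is divisible by another's, tail-reduce, and make monic.
Reduced Gröbner basis: {x + 4, y - 1}.

A lex Gröbner basis eliminates variables successively. Here y - 1 depends only on y, with roots {1}; lifting each root through the earlier basis elements recovers the full solutions.
  y = 1: the earlier basis element becomes x + 4 = 0, giving x = -4 — point (-4, 1).
Substituting each solution back into the original system confirms all equations vanish.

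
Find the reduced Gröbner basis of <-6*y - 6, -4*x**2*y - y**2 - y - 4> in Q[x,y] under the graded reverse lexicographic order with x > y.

f_1 = -6*y - 6, LT = y.
f_2 = -4*x**2*y - y**2 - y - 4, LT = x**2*y.

S(f_1,f_2): lcm = x**2*y. S = x**2 - 1/4*y**2 - 1/4*y - 1.
  leading term x**2: no divisor's leading term divides it; move x**2 to the remainder.
  leading term y**2: subtract (1/24*y)·f_1 from -1/4*y**2 - 1/4*y - 1 → -1
  leading term 1: no divisor's leading term divides it; move -1 to the remainder.
  remainder x**2 - 1 ≠ 0; add g_3 = x**2 - 1 to the basis.

The other S-polynomials (S(f_1,g_3), S(f_2,g_3)) all reduce to 0 modulo the current basis, so we have a Gröbner basis.
Inter-reduce: drop elements whose leading term is divisible by another's, tail-reduce, and make monic.

G = {x**2 - 1, y + 1}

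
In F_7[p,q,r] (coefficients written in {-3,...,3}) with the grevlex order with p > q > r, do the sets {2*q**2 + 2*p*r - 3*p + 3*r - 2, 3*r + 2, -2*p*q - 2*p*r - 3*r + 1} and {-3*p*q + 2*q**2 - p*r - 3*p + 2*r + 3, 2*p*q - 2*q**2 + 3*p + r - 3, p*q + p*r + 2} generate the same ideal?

Two ideals are equal iff their reduced Gröbner bases coincide (the reduced basis is unique for a fixed ordering).
Buchberger on the first generating set:
f_1 = 2*q**2 + 2*p*r - 3*p + 3*r - 2, LT = q**2.
f_2 = 3*r + 2, LT = r.
f_3 = -2*p*q - 2*p*r - 3*r + 1, LT = p*q.

S(f_1,f_3): lcm = p*q**2. S = p**2*r - p*q*r + 2*p**2 - 2*p*r + 2*q*r - p - 3*q.
  leading term p**2*r: subtract (-2*p**2)·f_2 from p**2*r - p*q*r + 2*p**2 - 2*p*r + 2*q*r - p - 3*q → -p*q*r - p**2 - 2*p*r + 2*q*r - p - 3*q
  leading term p*q*r: subtract (2*p*q)·f_2 from -p*q*r - p**2 - 2*p*r + 2*q*r - p - 3*q → -p**2 + 3*p*q - 2*p*r + 2*q*r - p - 3*q
  leading term p**2: no divisor's leading term divides it; move -p**2 to the remainder.
  leading term p*q: subtract (2)·f_3 from 3*p*q - 2*p*r + 2*q*r - p - 3*q → 2*p*r + 2*q*r - p - 3*q - r - 2
  leading term p*r: subtract (3*p)·f_2 from 2*p*r + 2*q*r - p - 3*q - r - 2 → 2*q*r - 3*q - r - 2
  leading term q*r: subtract (3*q)·f_2 from 2*q*r - 3*q - r - 2 → -2*q - r - 2
  leading term q: no divisor's leading term divides it; move -2*q to the remainder.
  leading term r: subtract (2)·f_2 from -r - 2 → 1
  leading term 1: no divisor's leading term divides it; move 1 to the remainder.
  remainder -p**2 - 2*q + 1 ≠ 0; add g_4 = -p**2 - 2*q + 1 to the basis.

The other S-polynomials (S(f_1,f_2), S(f_2,f_3), S(f_1,g_4), S(f_2,g_4), S(f_3,g_4)) all reduce to 0 modulo the current basis, so we have a Gröbner basis.
Inter-reduce: drop elements whose leading term is divisible by another's, tail-reduce, and make monic.
Reduced Gröbner basis: {p**2 + 2*q - 1, p*q - 3*p + 2, q**2 - p - 2, r + 3}.

Buchberger on the second generating set:
h_1 = -3*p*q + 2*q**2 - p*r - 3*p + 2*r + 3, LT = p*q.
h_2 = 2*p*q - 2*q**2 + 3*p + r - 3, LT = p*q.
h_3 = p*q + p*r + 2, LT = p*q.

S(h_1,h_2): lcm = p*q. S = -2*q**2 - 2*p*r + 3*p - 3.
  leading term q**2: no divisor's leading term divides it; move -2*q**2 to the remainder.
  leading term p*r: no divisor's leading term divides it; move -2*p*r to the remainder.
  leading term p: no divisor's leading term divides it; move 3*p to the remainder.
  leading term 1: no divisor's leading term divides it; move -3 to the remainder.
  remainder -2*q**2 - 2*p*r + 3*p - 3 ≠ 0; add k_4 = -2*q**2 - 2*p*r + 3*p - 3 to the basis.

S(h_1,h_3): lcm = p*q. S = -3*q**2 - 3*p*r + p - 3*r - 3.
  leading term q**2: subtract (-2)·k_4 from -3*q**2 - 3*p*r + p - 3*r - 3 → -3*r - 2
  leading term r: no divisor's leading term divides it; move -3*r to the remainder.
  leading term 1: no divisor's leading term divides it; move -2 to the remainder.
  remainder -3*r - 2 ≠ 0; add k_5 = -3*r - 2 to the basis.

S(h_1,k_4): lcm = p*q**2. S = -3*q**3 - p**2*r - 2*p*q*r - 2*p**2 + p*q - 3*q*r + 2*p - q.
  leading term q**3: subtract (-2*q)·k_4 from -3*q**3 - p**2*r - 2*p*q*r - 2*p**2 + p*q - 3*q*r + 2*p - q → -p**2*r + p*q*r - 2*p**2 - 3*q*r + 2*p
  leading term p**2*r: subtract (-2*p**2)·k_5 from -p**2*r + p*q*r - 2*p**2 - 3*q*r + 2*p → p*q*r + p**2 - 3*q*r + 2*p
  leading term p*q*r: subtract (2*r)·h_1 from p*q*r + p**2 - 3*q*r + 2*p → 3*q**2*r + 2*p*r**2 + p**2 - p*r - 3*q*r + 3*r**2 + 2*p + r
  leading term q**2*r: subtract (2*r)·k_4 from 3*q**2*r + 2*p*r**2 + p**2 - p*r - 3*q*r + 3*r**2 + 2*p + r → -p*r**2 + p**2 - 3*q*r + 3*r**2 + 2*p
  leading term p*r**2: subtract (-2*p*r)·k_5 from -p*r**2 + p**2 - 3*q*r + 3*r**2 + 2*p → p**2 + 3*p*r - 3*q*r + 3*r**2 + 2*p
  leading term p**2: no divisor's leading term divides it; move p**2 to the remainder.
  leading term p*r: subtract (-p)·k_5 from 3*p*r - 3*q*r + 3*r**2 + 2*p → -3*q*r + 3*r**2
  leading term q*r: subtract (q)·k_5 from -3*q*r + 3*r**2 → 3*r**2 + 2*q
  leading term r**2: subtract (-r)·k_5 from 3*r**2 + 2*q → 2*q - 2*r
  leading term q: no divisor's leading term divides it; move 2*q to the remainder.
  leading term r: subtract (3)·k_5 from -2*r → -1
  leading term 1: no divisor's leading term divides it; move -1 to the remainder.
  remainder p**2 + 2*q - 1 ≠ 0; add k_6 = p**2 + 2*q - 1 to the basis.

The other S-polynomials (S(h_2,h_3), S(h_2,k_4), S(h_3,k_4), S(h_1,k_5), S(h_2,k_5), S(h_3,k_5), S(k_4,k_5), S(h_1,k_6), S(h_2,k_6), S(h_3,k_6), S(k_4,k_6), S(k_5,k_6)) all reduce to 0 modulo the current basis, so we have a Gröbner basis.
Inter-reduce: drop elements whose leading term is divisible by another's, tail-reduce, and make monic.
Reduced Gröbner basis: {p**2 + 2*q - 1, p*q - 3*p + 2, q**2 - p - 2, r + 3}.

Same reduced basis, so the two generating sets span the same ideal.

Yes, the ideals are equal.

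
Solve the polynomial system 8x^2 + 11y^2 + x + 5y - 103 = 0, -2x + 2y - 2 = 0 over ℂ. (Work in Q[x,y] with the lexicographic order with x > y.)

Compute a lex Gröbner basis by Buchberger's algorithm.
f_1 = 8x^2 + x + 11y^2 + 5y - 103, LT = x^2.
f_2 = -2x + 2y - 2, LT = x.

S(f_1,f_2): lcm = x^2. S = xy - 7/8x + 11/8y^2 + 5/8y - 103/8.
  leading term xy: subtract (-1/2y)·f_2 from xy - 7/8x + 11/8y^2 + 5/8y - 103/8 → -7/8x + 19/8y^2 - 3/8y - 103/8
  leading term x: subtract (7/16)·f_2 from -7/8x + 19/8y^2 - 3/8y - 103/8 → 19/8y^2 - 5/4y - 12
  leading term y^2: no divisor's leading term divides it; move 19/8y^2 to the remainder.
  leading term y: no divisor's leading term divides it; move -5/4y to the remainder.
  leading term 1: no divisor's leading term divides it; move -12 to the remainder.
  remainder 19/8y^2 - 5/4y - 12 ≠ 0; add h_3 = 19/8y^2 - 5/4y - 12 to the basis.

The other S-polynomials (S(f_1,h_3), S(f_2,h_3)) all reduce to 0 modulo the current basis, so we have a Gröbner basis.
Inter-reduce: drop elements whose leading term is divisible by another's, tail-reduce, and make monic.
Reduced Gröbner basis: {x - y + 1, y^2 - 10/19y - 96/19}.

From the last basis element, y^2 - 10/19y - 96/19 = 0, so y takes values in {-2, 48/19}. Each choice, substituted upward through the basis, yields the corresponding point(s) of the solution set.
  y = -2: the earlier basis element becomes x + 3 = 0, giving x = -3 — point (-3, -2).
  y = 48/19: the earlier basis element becomes x - 29/19 = 0, giving x = 29/19 — point (29/19, 48/19).

{(-3, -2), (29/19, 48/19)}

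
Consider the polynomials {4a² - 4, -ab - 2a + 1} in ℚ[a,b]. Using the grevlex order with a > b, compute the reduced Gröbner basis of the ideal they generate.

G = {b² + 4b + 3, a - b - 2}

f_1 = 4a² - 4, LT = a².
f_2 = -ab - 2a + 1, LT = ab.

S(f_1,f_2): lcm = a²b. S = -2a² + a - b.
  reduce S modulo (f_1, f_2):
  remainder a - b - 2 ≠ 0; add g_3 = a - b - 2 to the basis.

S(f_2,g_3): lcm = ab. S = b² + 2a + 2b - 1.
  reduce S modulo (f_1, f_2, g_3):
  remainder b² + 4b + 3 ≠ 0; add g_4 = b² + 4b + 3 to the basis.

The other S-polynomials (S(f_1,g_3), S(f_1,g_4), S(f_2,g_4), S(g_3,g_4)) all reduce to 0 modulo the current basis, so we have a Gröbner basis.
Inter-reduce: drop elements whose leading term is divisible by another's, tail-reduce, and make monic.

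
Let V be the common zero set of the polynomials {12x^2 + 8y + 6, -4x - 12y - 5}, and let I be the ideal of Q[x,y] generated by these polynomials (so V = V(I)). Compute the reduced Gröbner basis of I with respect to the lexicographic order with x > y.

G = {x + 3y + 5/4, y^2 + 49/54y + 11/48}

Buchberger's algorithm terminates because the ascending chain of leading-term ideals stabilizes.

f_1 = 12x^2 + 8y + 6, LT = x^2.
f_2 = -4x - 12y - 5, LT = x.

S(f_1,f_2): lcm = x^2. S = -3xy - 5/4x + 2/3y + 1/2.
  reduce S modulo (f_1, f_2):
  remainder 9y^2 + 49/6y + 33/16 ≠ 0; add g_3 = 9y^2 + 49/6y + 33/16 to the basis.

The other S-polynomials (S(f_1,g_3), S(f_2,g_3)) all reduce to 0 modulo the current basis, so we have a Gröbner basis.
Inter-reduce: drop elements whose leading term is divisible by another's, tail-reduce, and make monic.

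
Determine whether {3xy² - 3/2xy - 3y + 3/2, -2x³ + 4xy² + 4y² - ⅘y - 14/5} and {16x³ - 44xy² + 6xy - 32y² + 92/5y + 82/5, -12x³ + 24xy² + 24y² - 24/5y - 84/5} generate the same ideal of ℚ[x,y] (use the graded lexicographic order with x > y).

Equality of ideals is decidable: compute both reduced Gröbner bases (unique for the ordering) and check whether they agree.
Buchberger on the first generating set:
f_1 = 3xy² - 3/2xy - 3y + 3/2, LT = xy².
f_2 = -2x³ + 4xy² + 4y² - ⅘y - 14/5, LT = x³.

S(f_1,f_2): lcm = x³y². S = 2xy⁴ - ½x³y + 2y⁴ - x²y - ⅖y³ + ½x² - 7/5y².
  leading term xy⁴: subtract (⅔y²)·f_1 from 2xy⁴ - ½x³y + 2y⁴ - x²y - ⅖y³ + ½x² - 7/5y² → -½x³y + xy³ + 2y⁴ - x²y + 8/5y³ + ½x² - 12/5y²
  leading term x³y: subtract (¼y)·f_2 from -½x³y + xy³ + 2y⁴ - x²y + 8/5y³ + ½x² - 12/5y² → 2y⁴ - x²y + ⅗y³ + ½x² - 11/5y² + 7/10y
  leading term y⁴: no divisor's leading term divides it; move 2y⁴ to the remainder.
  leading term x²y: no divisor's leading term divides it; move -x²y to the remainder.
  leading term y³: no divisor's leading term divides it; move ⅗y³ to the remainder.
  leading term x²: no divisor's leading term divides it; move ½x² to the remainder.
  leading term y²: no divisor's leading term divides it; move -11/5y² to the remainder.
  leading term y: no divisor's leading term divides it; move 7/10y to the remainder.
  remainder 2y⁴ - x²y + ⅗y³ + ½x² - 11/5y² + 7/10y ≠ 0; add g_3 = 2y⁴ - x²y + ⅗y³ + ½x² - 11/5y² + 7/10y to the basis.

S(f_1,g_3): lcm = xy⁴. S = ½x³y - ⅘xy³ - ¼x³ + 11/10xy² - y³ - 7/20xy + ½y².
  leading term x³y: subtract (-¼y)·f_2 from ½x³y - ⅘xy³ - ¼x³ + 11/10xy² - y³ - 7/20xy + ½y² → ⅕xy³ - ¼x³ + 11/10xy² - 7/20xy + 3/10y² - 7/10y
  leading term xy³: subtract (1/15y)·f_1 from ⅕xy³ - ¼x³ + 11/10xy² - 7/20xy + 3/10y² - 7/10y → -¼x³ + 6/5xy² - 7/20xy + ½y² - ⅘y
  leading term x³: subtract (⅛)·f_2 from -¼x³ + 6/5xy² - 7/20xy + ½y² - ⅘y → 7/10xy² - 7/20xy - 7/10y + 7/20
  leading term xy²: subtract (7/30)·f_1 from 7/10xy² - 7/20xy - 7/10y + 7/20 → 0
  remainder 0.

S(f_2,g_3): leading monomials are coprime, so the S-polynomial reduces to 0 (Buchberger's first criterion).
Every S-polynomial of the final basis reduces to 0, so we have a Gröbner basis.
Inter-reduce: drop elements whose leading term is divisible by another's, tail-reduce, and make monic.
Reduced Gröbner basis: {y⁴ - ½x²y + 3/10y³ + ¼x² - 11/10y² + 7/20y, x³ - xy - 2y² - 8/5y + 12/5, xy² - ½xy - y + ½}.

Buchberger on the second generating set:
h_1 = 16x³ - 44xy² + 6xy - 32y² + 92/5y + 82/5, LT = x³.
h_2 = -12x³ + 24xy² + 24y² - 24/5y - 84/5, LT = x³.

S(h_1,h_2): lcm = x³. S = -¾xy² + ⅜xy + ¾y - ⅜.
  leading term xy²: no divisor's leading term divides it; move -¾xy² to the remainder.
  leading term xy: no divisor's leading term divides it; move ⅜xy to the remainder.
  leading term y: no divisor's leading term divides it; move ¾y to the remainder.
  leading term 1: no divisor's leading term divides it; move -⅜ to the remainder.
  remainder -¾xy² + ⅜xy + ¾y - ⅜ ≠ 0; add k_3 = -¾xy² + ⅜xy + ¾y - ⅜ to the basis.

S(h_1,k_3): lcm = x³y². S = -11/4xy⁴ + ½x³y + ⅜xy³ - 2y⁴ + x²y + 23/20y³ - ½x² + 41/40y².
  leading term xy⁴: subtract (11/3y²)·k_3 from -11/4xy⁴ + ½x³y + ⅜xy³ - 2y⁴ + x²y + 23/20y³ - ½x² + 41/40y² → ½x³y - xy³ - 2y⁴ + x²y - 8/5y³ - ½x² + 12/5y²
  leading term x³y: subtract (1/32y)·h_1 from ½x³y - xy³ - 2y⁴ + x²y - 8/5y³ - ½x² + 12/5y² → ⅜xy³ - 2y⁴ + x²y - 3/16xy² - ⅗y³ - ½x² + 73/40y² - 41/80y
  leading term xy³: subtract (-½y)·k_3 from ⅜xy³ - 2y⁴ + x²y - 3/16xy² - ⅗y³ - ½x² + 73/40y² - 41/80y → -2y⁴ + x²y - ⅗y³ - ½x² + 11/5y² - 7/10y
  leading term y⁴: no divisor's leading term divides it; move -2y⁴ to the remainder.
  leading term x²y: no divisor's leading term divides it; move x²y to the remainder.
  leading term y³: no divisor's leading term divides it; move -⅗y³ to the remainder.
  leading term x²: no divisor's leading term divides it; move -½x² to the remainder.
  leading term y²: no divisor's leading term divides it; move 11/5y² to the remainder.
  leading term y: no divisor's leading term divides it; move -7/10y to the remainder.
  remainder -2y⁴ + x²y - ⅗y³ - ½x² + 11/5y² - 7/10y ≠ 0; add k_4 = -2y⁴ + x²y - ⅗y³ - ½x² + 11/5y² - 7/10y to the basis.

S(h_2,k_3): lcm = x³y². S = -2xy⁴ + ½x³y - 2y⁴ + x²y + ⅖y³ - ½x² + 7/5y².
  leading term xy⁴: subtract (8/3y²)·k_3 from -2xy⁴ + ½x³y - 2y⁴ + x²y + ⅖y³ - ½x² + 7/5y² → ½x³y - xy³ - 2y⁴ + x²y - 8/5y³ - ½x² + 12/5y²
  leading term x³y: subtract (1/32y)·h_1 from ½x³y - xy³ - 2y⁴ + x²y - 8/5y³ - ½x² + 12/5y² → ⅜xy³ - 2y⁴ + x²y - 3/16xy² - ⅗y³ - ½x² + 73/40y² - 41/80y
  leading term xy³: subtract (-½y)·k_3 from ⅜xy³ - 2y⁴ + x²y - 3/16xy² - ⅗y³ - ½x² + 73/40y² - 41/80y → -2y⁴ + x²y - ⅗y³ - ½x² + 11/5y² - 7/10y
  leading term y⁴: subtract (1)·k_4 from -2y⁴ + x²y - ⅗y³ - ½x² + 11/5y² - 7/10y → 0
  remainder 0.

S(h_1,k_4): leading monomials are coprime, so the S-polynomial reduces to 0 (Buchberger's first criterion).
S(h_2,k_4): leading monomials are coprime, so the S-polynomial reduces to 0 (Buchberger's first criterion).
S(k_3,k_4): lcm = xy⁴. S = ½x³y - ⅘xy³ - ¼x³ + 11/10xy² - y³ - 7/20xy + ½y².
  leading term x³y: subtract (1/32y)·h_1 from ½x³y - ⅘xy³ - ¼x³ + 11/10xy² - y³ - 7/20xy + ½y² → 23/40xy³ - ¼x³ + 73/80xy² - 7/20xy - 3/40y² - 41/80y
  leading term xy³: subtract (-23/30y)·k_3 from 23/40xy³ - ¼x³ + 73/80xy² - 7/20xy - 3/40y² - 41/80y → -¼x³ + 6/5xy² - 7/20xy + ½y² - ⅘y
  leading term x³: subtract (-1/64)·h_1 from -¼x³ + 6/5xy² - 7/20xy + ½y² - ⅘y → 41/80xy² - 41/160xy - 41/80y + 41/160
  leading term xy²: subtract (-41/60)·k_3 from 41/80xy² - 41/160xy - 41/80y + 41/160 → 0
  remainder 0.

Every S-polynomial of the final basis reduces to 0, so we have a Gröbner basis.
Inter-reduce: drop elements whose leading term is divisible by another's, tail-reduce, and make monic.
Reduced Gröbner basis: {y⁴ - ½x²y + 3/10y³ + ¼x² - 11/10y² + 7/20y, x³ - xy - 2y² - 8/5y + 12/5, xy² - ½xy - y + ½}.

The two bases agree; hence the ideals are identical.

Yes, the ideals are equal.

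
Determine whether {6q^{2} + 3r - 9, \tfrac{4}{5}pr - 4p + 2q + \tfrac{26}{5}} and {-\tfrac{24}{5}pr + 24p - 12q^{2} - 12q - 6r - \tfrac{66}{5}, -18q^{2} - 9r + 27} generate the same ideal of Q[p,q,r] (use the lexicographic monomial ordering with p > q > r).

Yes, the ideals are equal.

Since reduced Gröbner bases are canonical representatives of ideals under a given ordering, it suffices to compute and compare them.
Buchberger on the first generating set:
f_1 = 6q^{2} + 3r - 9, LT = q^{2}.
f_2 = \tfrac{4}{5}pr - 4p + 2q + \tfrac{26}{5}, LT = pr.

The S-polynomials (S(f_1,f_2)) all reduce to 0 modulo the current basis, so we have a Gröbner basis.
Inter-reduce: drop elements whose leading term is divisible by another's, tail-reduce, and make monic.
Reduced Gröbner basis: {pr - 5p + \tfrac{5}{2}q + \tfrac{13}{2}, q^{2} + \tfrac{1}{2}r - \tfrac{3}{2}}.

Buchberger on the second generating set:
h_1 = -\tfrac{24}{5}pr + 24p - 12q^{2} - 12q - 6r - \tfrac{66}{5}, LT = pr.
h_2 = -18q^{2} - 9r + 27, LT = q^{2}.

The S-polynomials (S(h_1,h_2)) all reduce to 0 modulo the current basis, so we have a Gröbner basis.
Inter-reduce: drop elements whose leading term is divisible by another's, tail-reduce, and make monic.
Reduced Gröbner basis: {pr - 5p + \tfrac{5}{2}q + \tfrac{13}{2}, q^{2} + \tfrac{1}{2}r - \tfrac{3}{2}}.

The two bases agree; hence the ideals are identical.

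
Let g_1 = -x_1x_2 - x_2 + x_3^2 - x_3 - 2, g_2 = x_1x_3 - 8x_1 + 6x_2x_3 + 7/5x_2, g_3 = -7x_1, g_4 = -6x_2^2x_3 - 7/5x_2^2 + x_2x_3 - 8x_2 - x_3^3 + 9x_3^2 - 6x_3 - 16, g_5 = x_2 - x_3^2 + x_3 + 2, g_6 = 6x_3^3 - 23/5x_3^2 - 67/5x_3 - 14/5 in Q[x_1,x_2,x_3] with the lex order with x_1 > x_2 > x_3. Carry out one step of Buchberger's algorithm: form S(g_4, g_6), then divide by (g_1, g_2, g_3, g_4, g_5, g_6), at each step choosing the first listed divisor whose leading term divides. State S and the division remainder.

S(g_4, g_6) = x_2^2x_3^2 + 67/30x_2^2x_3 + 7/15x_2^2 - 1/6x_2x_3^3 + 4/3x_2x_3^2 + 1/6x_3^5 - 3/2x_3^4 + x_3^3 + 8/3x_3^2; remainder on division = 0.

lcm(LM(g_4), LM(g_6)) = x_2^2x_3^3.
S = (lcm/LT(g_4))·g_4 − (lcm/LT(g_6))·g_6 = x_2^2x_3^2 + 67/30x_2^2x_3 + 7/15x_2^2 - 1/6x_2x_3^3 + 4/3x_2x_3^2 + 1/6x_3^5 - 3/2x_3^4 + x_3^3 + 8/3x_3^2.
Reduce S modulo (g_1, g_2, g_3, g_4, g_5, g_6) in that order:
  leading term x_2^2x_3^2: subtract (-1/6x_3)·g_4 from x_2^2x_3^2 + 67/30x_2^2x_3 + 7/15x_2^2 - 1/6x_2x_3^3 + 4/3x_2x_3^2 + 1/6x_3^5 - 3/2x_3^4 + x_3^3 + 8/3x_3^2 → 2x_2^2x_3 + 7/15x_2^2 - 1/6x_2x_3^3 + 3/2x_2x_3^2 - 4/3x_2x_3 + 1/6x_3^5 - 5/3x_3^4 + 5/2x_3^3 + 5/3x_3^2 - 8/3x_3
  leading term x_2^2x_3: subtract (-1/3)·g_4 from 2x_2^2x_3 + 7/15x_2^2 - 1/6x_2x_3^3 + 3/2x_2x_3^2 - 4/3x_2x_3 + 1/6x_3^5 - 5/3x_3^4 + 5/2x_3^3 + 5/3x_3^2 - 8/3x_3 → -1/6x_2x_3^3 + 3/2x_2x_3^2 - x_2x_3 - 8/3x_2 + 1/6x_3^5 - 5/3x_3^4 + 13/6x_3^3 + 14/3x_3^2 - 14/3x_3 - 16/3
  leading term x_2x_3^3: subtract (-1/6x_3^3)·g_5 from -1/6x_2x_3^3 + 3/2x_2x_3^2 - x_2x_3 - 8/3x_2 + 1/6x_3^5 - 5/3x_3^4 + 13/6x_3^3 + 14/3x_3^2 - 14/3x_3 - 16/3 → 3/2x_2x_3^2 - x_2x_3 - 8/3x_2 - 3/2x_3^4 + 5/2x_3^3 + 14/3x_3^2 - 14/3x_3 - 16/3
  leading term x_2x_3^2: subtract (3/2x_3^2)·g_5 from 3/2x_2x_3^2 - x_2x_3 - 8/3x_2 - 3/2x_3^4 + 5/2x_3^3 + 14/3x_3^2 - 14/3x_3 - 16/3 → -x_2x_3 - 8/3x_2 + x_3^3 + 5/3x_3^2 - 14/3x_3 - 16/3
  leading term x_2x_3: subtract (-x_3)·g_5 from -x_2x_3 - 8/3x_2 + x_3^3 + 5/3x_3^2 - 14/3x_3 - 16/3 → -8/3x_2 + 8/3x_3^2 - 8/3x_3 - 16/3
  leading term x_2: subtract (-8/3)·g_5 from -8/3x_2 + 8/3x_3^2 - 8/3x_3 - 16/3 → 0
The remainder is 0, so this S-polynomial contributes no new basis element.
This is the inner loop of Buchberger's algorithm — each nonzero remainder becomes a new basis element.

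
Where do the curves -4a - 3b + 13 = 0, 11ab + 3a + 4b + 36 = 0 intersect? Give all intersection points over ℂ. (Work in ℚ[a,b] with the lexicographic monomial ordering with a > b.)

{(4, -1), (-10/11, 61/11)}

Compute a lex Gröbner basis by Buchberger's algorithm.
f_1 = -4a - 3b + 13, LT = a.
f_2 = 11ab + 3a + 4b + 36, LT = ab.

S(f_1,f_2): lcm = ab. S = -3/11a + ¾b² - 159/44b - 36/11.
  leading term a: subtract (3/44)·f_1 from -3/11a + ¾b² - 159/44b - 36/11 → ¾b² - 75/22b - 183/44
  leading term b²: no divisor's leading term divides it; move ¾b² to the remainder.
  leading term b: no divisor's leading term divides it; move -75/22b to the remainder.
  leading term 1: no divisor's leading term divides it; move -183/44 to the remainder.
  remainder ¾b² - 75/22b - 183/44 ≠ 0; add h_3 = ¾b² - 75/22b - 183/44 to the basis.

The other S-polynomials (S(f_1,h_3), S(f_2,h_3)) all reduce to 0 modulo the current basis, so we have a Gröbner basis.
Inter-reduce: drop elements whose leading term is divisible by another's, tail-reduce, and make monic.
Reduced Gröbner basis: {a + ¾b - 13/4, b² - 50/11b - 61/11}.

The lex basis is triangular: the last element involves only b. Solving b² - 50/11b - 61/11 = 0 gives b ∈ {-1, 61/11}; substituting each value into the earlier elements determines the remaining variables.
  b = -1: the earlier basis element becomes a - 4 = 0, giving a = 4 — point (4, -1).
  b = 61/11: the earlier basis element becomes a + 10/11 = 0, giving a = -10/11 — point (-10/11, 61/11).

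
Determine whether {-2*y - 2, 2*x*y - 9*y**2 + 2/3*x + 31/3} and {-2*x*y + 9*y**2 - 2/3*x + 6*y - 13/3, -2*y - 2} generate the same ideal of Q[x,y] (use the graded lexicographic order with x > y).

Equality of ideals is decidable: compute both reduced Gröbner bases (unique for the ordering) and check whether they agree.
Buchberger on the first generating set:
f_1 = -2*y - 2, LT = y.
f_2 = 2*x*y - 9*y**2 + 2/3*x + 31/3, LT = x*y.

S(f_1,f_2): lcm = x*y. S = 9/2*y**2 + 2/3*x - 31/6.
  leading term y**2: subtract (-9/4*y)·f_1 from 9/2*y**2 + 2/3*x - 31/6 → 2/3*x - 9/2*y - 31/6
  leading term x: no divisor's leading term divides it; move 2/3*x to the remainder.
  leading term y: subtract (9/4)·f_1 from -9/2*y - 31/6 → -2/3
  leading term 1: no divisor's leading term divides it; move -2/3 to the remainder.
  remainder 2/3*x - 2/3 ≠ 0; add g_3 = 2/3*x - 2/3 to the basis.

S(f_1,g_3): leading monomials are coprime, so the S-polynomial reduces to 0 (Buchberger's first criterion).
S(f_2,g_3): lcm = x*y. S = -9/2*y**2 + 1/3*x + y + 31/6.
  leading term y**2: subtract (9/4*y)·f_1 from -9/2*y**2 + 1/3*x + y + 31/6 → 1/3*x + 11/2*y + 31/6
  leading term x: subtract (1/2)·g_3 from 1/3*x + 11/2*y + 31/6 → 11/2*y + 11/2
  leading term y: subtract (-11/4)·f_1 from 11/2*y + 11/2 → 0
  remainder 0.

Every S-polynomial of the final basis reduces to 0, so we have a Gröbner basis.
Inter-reduce: drop elements whose leading term is divisible by another's, tail-reduce, and make monic.
Reduced Gröbner basis: {x - 1, y + 1}.

Buchberger on the second generating set:
h_1 = -2*x*y + 9*y**2 - 2/3*x + 6*y - 13/3, LT = x*y.
h_2 = -2*y - 2, LT = y.

S(h_1,h_2): lcm = x*y. S = -9/2*y**2 - 2/3*x - 3*y + 13/6.
  leading term y**2: subtract (9/4*y)·h_2 from -9/2*y**2 - 2/3*x - 3*y + 13/6 → -2/3*x + 3/2*y + 13/6
  leading term x: no divisor's leading term divides it; move -2/3*x to the remainder.
  leading term y: subtract (-3/4)·h_2 from 3/2*y + 13/6 → 2/3
  leading term 1: no divisor's leading term divides it; move 2/3 to the remainder.
  remainder -2/3*x + 2/3 ≠ 0; add k_3 = -2/3*x + 2/3 to the basis.

S(h_1,k_3): lcm = x*y. S = -9/2*y**2 + 1/3*x - 2*y + 13/6.
  leading term y**2: subtract (9/4*y)·h_2 from -9/2*y**2 + 1/3*x - 2*y + 13/6 → 1/3*x + 5/2*y + 13/6
  leading term x: subtract (-1/2)·k_3 from 1/3*x + 5/2*y + 13/6 → 5/2*y + 5/2
  leading term y: subtract (-5/4)·h_2 from 5/2*y + 5/2 → 0
  remainder 0.

S(h_2,k_3): leading monomials are coprime, so the S-polynomial reduces to 0 (Buchberger's first criterion).
Every S-polynomial of the final basis reduces to 0, so we have a Gröbner basis.
Inter-reduce: drop elements whose leading term is divisible by another's, tail-reduce, and make monic.
Reduced Gröbner basis: {x - 1, y + 1}.

These coincide, so the ideals are equal.
The choice of monomial ordering does not affect the verdict — as long as both bases are computed under the same ordering, their equality decides ideal equality.

Yes, the ideals are equal.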